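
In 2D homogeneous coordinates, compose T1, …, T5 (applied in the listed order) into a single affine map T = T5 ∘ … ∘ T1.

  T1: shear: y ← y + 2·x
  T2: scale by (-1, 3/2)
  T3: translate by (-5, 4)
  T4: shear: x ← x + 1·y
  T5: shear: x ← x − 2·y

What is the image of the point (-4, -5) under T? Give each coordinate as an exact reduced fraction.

T1 shear: y ← y + 2·x: (-4, -5) → (-4, -13)
T2 scale by (-1, 3/2): (-4, -13) → (4, -39/2)
T3 translate by (-5, 4): (4, -39/2) → (-1, -31/2)
T4 shear: x ← x + 1·y: (-1, -31/2) → (-33/2, -31/2)
T5 shear: x ← x − 2·y: (-33/2, -31/2) → (29/2, -31/2)

T(p) = (29/2, -31/2)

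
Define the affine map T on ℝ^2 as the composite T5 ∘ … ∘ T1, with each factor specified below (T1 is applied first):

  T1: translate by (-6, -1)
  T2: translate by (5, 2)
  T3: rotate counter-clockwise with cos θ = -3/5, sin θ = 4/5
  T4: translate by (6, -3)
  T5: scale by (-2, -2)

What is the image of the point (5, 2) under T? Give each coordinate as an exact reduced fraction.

T(p) = (-12/5, 16/5)

T1 translate by (-6, -1): (5, 2) → (-1, 1)
T2 translate by (5, 2): (-1, 1) → (4, 3)
T3 rotate counter-clockwise with cos θ = -3/5, sin θ = 4/5: (4, 3) → (-24/5, 7/5)
T4 translate by (6, -3): (-24/5, 7/5) → (6/5, -8/5)
T5 scale by (-2, -2): (6/5, -8/5) → (-12/5, 16/5)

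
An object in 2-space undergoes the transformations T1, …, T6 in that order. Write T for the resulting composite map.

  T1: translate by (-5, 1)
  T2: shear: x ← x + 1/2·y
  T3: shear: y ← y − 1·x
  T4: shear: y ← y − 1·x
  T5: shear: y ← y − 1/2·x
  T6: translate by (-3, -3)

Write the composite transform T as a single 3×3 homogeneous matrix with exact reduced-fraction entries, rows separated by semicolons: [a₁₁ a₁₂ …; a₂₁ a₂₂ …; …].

T = [1 1/2 -15/2; -5/2 -1/4 37/4; 0 0 1]

T1 = [1 0 -5; 0 1 1; 0 0 1]
T2·T1 = [1 1/2 -9/2; 0 1 1; 0 0 1]
T3·…·T1 = [1 1/2 -9/2; -1 1/2 11/2; 0 0 1]
T4·…·T1 = [1 1/2 -9/2; -2 0 10; 0 0 1]
T5·…·T1 = [1 1/2 -9/2; -5/2 -1/4 49/4; 0 0 1]
T6·…·T1 = [1 1/2 -15/2; -5/2 -1/4 37/4; 0 0 1]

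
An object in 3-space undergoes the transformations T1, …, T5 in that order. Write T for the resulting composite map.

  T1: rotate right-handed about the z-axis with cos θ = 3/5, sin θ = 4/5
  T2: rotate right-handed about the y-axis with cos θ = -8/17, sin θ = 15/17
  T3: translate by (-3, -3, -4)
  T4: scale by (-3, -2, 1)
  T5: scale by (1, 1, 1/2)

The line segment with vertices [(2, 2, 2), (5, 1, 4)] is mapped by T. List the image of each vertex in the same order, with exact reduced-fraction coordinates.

image vertices: (267/85, 2/5, -39/17), (129/85, -16/5, -133/34)

T1 rotate right-handed about the z-axis with cos θ = 3/5, sin θ = 4/5: (2, 2, 2) → (-2/5, 14/5, 2); (5, 1, 4) → (11/5, 23/5, 4)
T2 rotate right-handed about the y-axis with cos θ = -8/17, sin θ = 15/17: (-2/5, 14/5, 2) → (166/85, 14/5, -10/17); (11/5, 23/5, 4) → (212/85, 23/5, -65/17)
T3 translate by (-3, -3, -4): (166/85, 14/5, -10/17) → (-89/85, -1/5, -78/17); (212/85, 23/5, -65/17) → (-43/85, 8/5, -133/17)
T4 scale by (-3, -2, 1): (-89/85, -1/5, -78/17) → (267/85, 2/5, -78/17); (-43/85, 8/5, -133/17) → (129/85, -16/5, -133/17)
T5 scale by (1, 1, 1/2): (267/85, 2/5, -78/17) → (267/85, 2/5, -39/17); (129/85, -16/5, -133/17) → (129/85, -16/5, -133/34)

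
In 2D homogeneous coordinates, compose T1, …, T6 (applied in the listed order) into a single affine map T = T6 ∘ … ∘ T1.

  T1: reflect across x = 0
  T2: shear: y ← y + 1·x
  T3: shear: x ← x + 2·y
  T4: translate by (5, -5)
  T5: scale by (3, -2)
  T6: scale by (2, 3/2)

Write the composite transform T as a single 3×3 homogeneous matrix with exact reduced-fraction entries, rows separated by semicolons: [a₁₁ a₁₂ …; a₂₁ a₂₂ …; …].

T = [-18 12 30; 3 -3 15; 0 0 1]

T1 = [-1 0 0; 0 1 0; 0 0 1]
T2·T1 = [-1 0 0; -1 1 0; 0 0 1]
T3·…·T1 = [-3 2 0; -1 1 0; 0 0 1]
T4·…·T1 = [-3 2 5; -1 1 -5; 0 0 1]
T5·…·T1 = [-9 6 15; 2 -2 10; 0 0 1]
T6·…·T1 = [-18 12 30; 3 -3 15; 0 0 1]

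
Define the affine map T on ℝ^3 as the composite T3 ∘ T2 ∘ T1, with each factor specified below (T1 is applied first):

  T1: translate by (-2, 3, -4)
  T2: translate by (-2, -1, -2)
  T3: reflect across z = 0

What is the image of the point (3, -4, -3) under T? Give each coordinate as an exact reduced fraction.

T(p) = (-1, -2, 9)

T1 translate by (-2, 3, -4): (3, -4, -3) → (1, -1, -7)
T2 translate by (-2, -1, -2): (1, -1, -7) → (-1, -2, -9)
T3 reflect across z = 0: (-1, -2, -9) → (-1, -2, 9)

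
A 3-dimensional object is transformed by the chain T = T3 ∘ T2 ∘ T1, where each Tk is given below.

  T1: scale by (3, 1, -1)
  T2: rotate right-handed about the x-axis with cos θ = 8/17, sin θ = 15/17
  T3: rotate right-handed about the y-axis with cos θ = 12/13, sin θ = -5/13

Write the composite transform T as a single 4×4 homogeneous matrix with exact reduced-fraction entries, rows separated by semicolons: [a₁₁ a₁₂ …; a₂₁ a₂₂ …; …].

T = [36/13 -75/221 40/221 0; 0 8/17 15/17 0; 15/13 180/221 -96/221 0; 0 0 0 1]

T1 = [3 0 0 0; 0 1 0 0; 0 0 -1 0; 0 0 0 1]
T2·T1 = [3 0 0 0; 0 8/17 15/17 0; 0 15/17 -8/17 0; 0 0 0 1]
T3·…·T1 = [36/13 -75/221 40/221 0; 0 8/17 15/17 0; 15/13 180/221 -96/221 0; 0 0 0 1]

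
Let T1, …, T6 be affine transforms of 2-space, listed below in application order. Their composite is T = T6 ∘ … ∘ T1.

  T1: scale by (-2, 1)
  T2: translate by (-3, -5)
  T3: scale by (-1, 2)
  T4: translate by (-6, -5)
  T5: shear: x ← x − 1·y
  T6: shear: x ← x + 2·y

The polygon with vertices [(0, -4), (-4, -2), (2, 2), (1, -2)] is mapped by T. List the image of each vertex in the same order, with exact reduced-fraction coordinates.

T1 scale by (-2, 1): (0, -4) → (0, -4); (-4, -2) → (8, -2); (2, 2) → (-4, 2); (1, -2) → (-2, -2)
T2 translate by (-3, -5): (0, -4) → (-3, -9); (8, -2) → (5, -7); (-4, 2) → (-7, -3); (-2, -2) → (-5, -7)
T3 scale by (-1, 2): (-3, -9) → (3, -18); (5, -7) → (-5, -14); (-7, -3) → (7, -6); (-5, -7) → (5, -14)
T4 translate by (-6, -5): (3, -18) → (-3, -23); (-5, -14) → (-11, -19); (7, -6) → (1, -11); (5, -14) → (-1, -19)
T5 shear: x ← x − 1·y: (-3, -23) → (20, -23); (-11, -19) → (8, -19); (1, -11) → (12, -11); (-1, -19) → (18, -19)
T6 shear: x ← x + 2·y: (20, -23) → (-26, -23); (8, -19) → (-30, -19); (12, -11) → (-10, -11); (18, -19) → (-20, -19)

image vertices: (-26, -23), (-30, -19), (-10, -11), (-20, -19)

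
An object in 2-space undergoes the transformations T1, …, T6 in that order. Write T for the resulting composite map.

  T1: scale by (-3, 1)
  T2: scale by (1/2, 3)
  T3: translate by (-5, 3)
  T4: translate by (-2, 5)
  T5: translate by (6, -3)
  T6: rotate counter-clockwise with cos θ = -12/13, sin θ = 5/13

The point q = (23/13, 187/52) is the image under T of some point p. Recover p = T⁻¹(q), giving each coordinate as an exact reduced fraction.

p = (-1/2, -3)

T1 = [-3 0 0; 0 1 0; 0 0 1]
T2·T1 = [-3/2 0 0; 0 3 0; 0 0 1]
T3·…·T1 = [-3/2 0 -5; 0 3 3; 0 0 1]
T4·…·T1 = [-3/2 0 -7; 0 3 8; 0 0 1]
T5·…·T1 = [-3/2 0 -1; 0 3 5; 0 0 1]
T6·…·T1 = [18/13 -15/13 -1; -15/26 -36/13 -5; 0 0 1]
det M = -9/2; M⁻¹ = [8/13 -10/39 -2/3; -5/39 -4/13 -5/3; 0 0 1]
M⁻¹ · (23/13, 187/52)ᵀ = (-1/2, -3)ᵀ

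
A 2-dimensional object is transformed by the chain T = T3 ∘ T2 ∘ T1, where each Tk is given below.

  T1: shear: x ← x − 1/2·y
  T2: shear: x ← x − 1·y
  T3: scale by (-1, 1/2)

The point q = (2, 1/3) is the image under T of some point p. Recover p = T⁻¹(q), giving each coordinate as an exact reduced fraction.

p = (-1, 2/3)

T1 = [1 -1/2 0; 0 1 0; 0 0 1]
T2·T1 = [1 -3/2 0; 0 1 0; 0 0 1]
T3·…·T1 = [-1 3/2 0; 0 1/2 0; 0 0 1]
det M = -1/2; M⁻¹ = [-1 3 0; 0 2 0; 0 0 1]
M⁻¹ · (2, 1/3)ᵀ = (-1, 2/3)ᵀ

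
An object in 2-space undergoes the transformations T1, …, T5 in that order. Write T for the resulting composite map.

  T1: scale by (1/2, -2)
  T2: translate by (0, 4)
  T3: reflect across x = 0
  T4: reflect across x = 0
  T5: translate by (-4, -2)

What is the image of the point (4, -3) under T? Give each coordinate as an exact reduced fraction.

T(p) = (-2, 8)

T1 scale by (1/2, -2): (4, -3) → (2, 6)
T2 translate by (0, 4): (2, 6) → (2, 10)
T3 reflect across x = 0: (2, 10) → (-2, 10)
T4 reflect across x = 0: (-2, 10) → (2, 10)
T5 translate by (-4, -2): (2, 10) → (-2, 8)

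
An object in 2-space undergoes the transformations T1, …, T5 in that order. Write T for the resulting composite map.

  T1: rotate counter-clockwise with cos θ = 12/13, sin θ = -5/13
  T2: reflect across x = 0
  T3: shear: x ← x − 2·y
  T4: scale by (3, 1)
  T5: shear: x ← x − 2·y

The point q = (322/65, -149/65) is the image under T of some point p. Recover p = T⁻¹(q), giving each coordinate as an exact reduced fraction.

p = (5, -2/5)

T1 = [12/13 5/13 0; -5/13 12/13 0; 0 0 1]
T2·T1 = [-12/13 -5/13 0; -5/13 12/13 0; 0 0 1]
T3·…·T1 = [-2/13 -29/13 0; -5/13 12/13 0; 0 0 1]
T4·…·T1 = [-6/13 -87/13 0; -5/13 12/13 0; 0 0 1]
T5·…·T1 = [4/13 -111/13 0; -5/13 12/13 0; 0 0 1]
det M = -3; M⁻¹ = [-4/13 -37/13 0; -5/39 -4/39 0; 0 0 1]
M⁻¹ · (322/65, -149/65)ᵀ = (5, -2/5)ᵀ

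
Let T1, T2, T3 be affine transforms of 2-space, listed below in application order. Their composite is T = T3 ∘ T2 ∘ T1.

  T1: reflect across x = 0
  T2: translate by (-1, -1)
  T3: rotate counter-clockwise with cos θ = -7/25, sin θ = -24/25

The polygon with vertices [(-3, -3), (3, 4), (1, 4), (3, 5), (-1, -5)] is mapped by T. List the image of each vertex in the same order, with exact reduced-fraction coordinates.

image vertices: (-22/5, -4/5), (4, 3), (86/25, 27/25), (124/25, 68/25), (-144/25, 42/25)

T1 reflect across x = 0: (-3, -3) → (3, -3); (3, 4) → (-3, 4); (1, 4) → (-1, 4); (3, 5) → (-3, 5); (-1, -5) → (1, -5)
T2 translate by (-1, -1): (3, -3) → (2, -4); (-3, 4) → (-4, 3); (-1, 4) → (-2, 3); (-3, 5) → (-4, 4); (1, -5) → (0, -6)
T3 rotate counter-clockwise with cos θ = -7/25, sin θ = -24/25: (2, -4) → (-22/5, -4/5); (-4, 3) → (4, 3); (-2, 3) → (86/25, 27/25); (-4, 4) → (124/25, 68/25); (0, -6) → (-144/25, 42/25)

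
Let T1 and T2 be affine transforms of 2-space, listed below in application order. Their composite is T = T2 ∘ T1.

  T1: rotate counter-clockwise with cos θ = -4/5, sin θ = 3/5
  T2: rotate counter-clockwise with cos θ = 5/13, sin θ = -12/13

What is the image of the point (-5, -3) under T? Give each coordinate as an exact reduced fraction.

T(p) = (109/65, -363/65)

T1 rotate counter-clockwise with cos θ = -4/5, sin θ = 3/5: (-5, -3) → (29/5, -3/5)
T2 rotate counter-clockwise with cos θ = 5/13, sin θ = -12/13: (29/5, -3/5) → (109/65, -363/65)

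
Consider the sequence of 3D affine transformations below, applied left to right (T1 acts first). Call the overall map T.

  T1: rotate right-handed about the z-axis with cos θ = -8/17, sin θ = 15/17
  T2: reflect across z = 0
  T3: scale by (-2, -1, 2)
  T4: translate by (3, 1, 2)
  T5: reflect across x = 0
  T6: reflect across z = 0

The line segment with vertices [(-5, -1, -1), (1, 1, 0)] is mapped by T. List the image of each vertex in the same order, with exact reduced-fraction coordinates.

image vertices: (59/17, 84/17, -4), (-97/17, 10/17, -2)

T1 rotate right-handed about the z-axis with cos θ = -8/17, sin θ = 15/17: (-5, -1, -1) → (55/17, -67/17, -1); (1, 1, 0) → (-23/17, 7/17, 0)
T2 reflect across z = 0: (55/17, -67/17, -1) → (55/17, -67/17, 1); (-23/17, 7/17, 0) → (-23/17, 7/17, 0)
T3 scale by (-2, -1, 2): (55/17, -67/17, 1) → (-110/17, 67/17, 2); (-23/17, 7/17, 0) → (46/17, -7/17, 0)
T4 translate by (3, 1, 2): (-110/17, 67/17, 2) → (-59/17, 84/17, 4); (46/17, -7/17, 0) → (97/17, 10/17, 2)
T5 reflect across x = 0: (-59/17, 84/17, 4) → (59/17, 84/17, 4); (97/17, 10/17, 2) → (-97/17, 10/17, 2)
T6 reflect across z = 0: (59/17, 84/17, 4) → (59/17, 84/17, -4); (-97/17, 10/17, 2) → (-97/17, 10/17, -2)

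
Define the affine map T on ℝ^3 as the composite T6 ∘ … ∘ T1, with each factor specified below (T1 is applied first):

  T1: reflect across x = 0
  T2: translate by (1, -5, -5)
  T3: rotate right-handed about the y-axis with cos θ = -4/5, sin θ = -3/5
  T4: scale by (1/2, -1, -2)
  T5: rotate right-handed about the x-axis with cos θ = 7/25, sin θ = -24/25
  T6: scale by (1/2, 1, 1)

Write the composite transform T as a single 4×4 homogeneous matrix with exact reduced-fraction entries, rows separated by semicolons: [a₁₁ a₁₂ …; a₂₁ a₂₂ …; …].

T1 = [-1 0 0 0; 0 1 0 0; 0 0 1 0; 0 0 0 1]
T2·T1 = [-1 0 0 1; 0 1 0 -5; 0 0 1 -5; 0 0 0 1]
T3·…·T1 = [4/5 0 -3/5 11/5; 0 1 0 -5; -3/5 0 -4/5 23/5; 0 0 0 1]
T4·…·T1 = [2/5 0 -3/10 11/10; 0 -1 0 5; 6/5 0 8/5 -46/5; 0 0 0 1]
T5·…·T1 = [2/5 0 -3/10 11/10; 144/125 -7/25 192/125 -929/125; 42/125 24/25 56/125 -922/125; 0 0 0 1]
T6·…·T1 = [1/5 0 -3/20 11/20; 144/125 -7/25 192/125 -929/125; 42/125 24/25 56/125 -922/125; 0 0 0 1]

T = [1/5 0 -3/20 11/20; 144/125 -7/25 192/125 -929/125; 42/125 24/25 56/125 -922/125; 0 0 0 1]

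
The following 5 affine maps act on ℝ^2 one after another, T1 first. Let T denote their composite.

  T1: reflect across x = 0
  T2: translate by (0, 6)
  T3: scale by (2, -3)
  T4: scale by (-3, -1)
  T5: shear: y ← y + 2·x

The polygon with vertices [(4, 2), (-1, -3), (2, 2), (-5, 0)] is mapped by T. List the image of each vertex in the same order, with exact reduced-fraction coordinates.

T1 reflect across x = 0: (4, 2) → (-4, 2); (-1, -3) → (1, -3); (2, 2) → (-2, 2); (-5, 0) → (5, 0)
T2 translate by (0, 6): (-4, 2) → (-4, 8); (1, -3) → (1, 3); (-2, 2) → (-2, 8); (5, 0) → (5, 6)
T3 scale by (2, -3): (-4, 8) → (-8, -24); (1, 3) → (2, -9); (-2, 8) → (-4, -24); (5, 6) → (10, -18)
T4 scale by (-3, -1): (-8, -24) → (24, 24); (2, -9) → (-6, 9); (-4, -24) → (12, 24); (10, -18) → (-30, 18)
T5 shear: y ← y + 2·x: (24, 24) → (24, 72); (-6, 9) → (-6, -3); (12, 24) → (12, 48); (-30, 18) → (-30, -42)

image vertices: (24, 72), (-6, -3), (12, 48), (-30, -42)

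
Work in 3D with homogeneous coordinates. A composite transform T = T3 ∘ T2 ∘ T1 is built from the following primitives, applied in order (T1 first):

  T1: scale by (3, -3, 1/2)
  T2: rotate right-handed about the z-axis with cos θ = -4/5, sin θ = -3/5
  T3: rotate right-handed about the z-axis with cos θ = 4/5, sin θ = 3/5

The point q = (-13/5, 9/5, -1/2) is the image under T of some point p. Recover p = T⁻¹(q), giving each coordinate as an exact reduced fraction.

p = (-1/3, 1, -1)

T1 = [3 0 0 0; 0 -3 0 0; 0 0 1/2 0; 0 0 0 1]
T2·T1 = [-12/5 -9/5 0 0; -9/5 12/5 0 0; 0 0 1/2 0; 0 0 0 1]
T3·…·T1 = [-21/25 -72/25 0 0; -72/25 21/25 0 0; 0 0 1/2 0; 0 0 0 1]
det M = -9/2; M⁻¹ = [-7/75 -8/25 0 0; -8/25 7/75 0 0; 0 0 2 0; 0 0 0 1]
M⁻¹ · (-13/5, 9/5, -1/2)ᵀ = (-1/3, 1, -1)ᵀ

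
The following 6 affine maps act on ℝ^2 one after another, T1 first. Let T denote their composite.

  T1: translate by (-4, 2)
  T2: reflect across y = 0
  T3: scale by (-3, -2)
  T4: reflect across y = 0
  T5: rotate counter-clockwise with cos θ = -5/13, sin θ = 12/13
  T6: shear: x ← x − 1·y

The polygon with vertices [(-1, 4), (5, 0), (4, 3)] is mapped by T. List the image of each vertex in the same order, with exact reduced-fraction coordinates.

image vertices: (-171/13, 240/13), (79/13, -16/13), (70/13, 50/13)

T1 translate by (-4, 2): (-1, 4) → (-5, 6); (5, 0) → (1, 2); (4, 3) → (0, 5)
T2 reflect across y = 0: (-5, 6) → (-5, -6); (1, 2) → (1, -2); (0, 5) → (0, -5)
T3 scale by (-3, -2): (-5, -6) → (15, 12); (1, -2) → (-3, 4); (0, -5) → (0, 10)
T4 reflect across y = 0: (15, 12) → (15, -12); (-3, 4) → (-3, -4); (0, 10) → (0, -10)
T5 rotate counter-clockwise with cos θ = -5/13, sin θ = 12/13: (15, -12) → (69/13, 240/13); (-3, -4) → (63/13, -16/13); (0, -10) → (120/13, 50/13)
T6 shear: x ← x − 1·y: (69/13, 240/13) → (-171/13, 240/13); (63/13, -16/13) → (79/13, -16/13); (120/13, 50/13) → (70/13, 50/13)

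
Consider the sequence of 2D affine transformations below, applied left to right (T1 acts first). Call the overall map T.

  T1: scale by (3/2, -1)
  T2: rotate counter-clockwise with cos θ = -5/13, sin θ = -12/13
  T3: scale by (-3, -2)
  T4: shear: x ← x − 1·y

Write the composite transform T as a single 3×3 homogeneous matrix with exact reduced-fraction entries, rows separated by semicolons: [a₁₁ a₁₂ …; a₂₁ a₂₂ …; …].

T1 = [3/2 0 0; 0 -1 0; 0 0 1]
T2·T1 = [-15/26 -12/13 0; -18/13 5/13 0; 0 0 1]
T3·…·T1 = [45/26 36/13 0; 36/13 -10/13 0; 0 0 1]
T4·…·T1 = [-27/26 46/13 0; 36/13 -10/13 0; 0 0 1]

T = [-27/26 46/13 0; 36/13 -10/13 0; 0 0 1]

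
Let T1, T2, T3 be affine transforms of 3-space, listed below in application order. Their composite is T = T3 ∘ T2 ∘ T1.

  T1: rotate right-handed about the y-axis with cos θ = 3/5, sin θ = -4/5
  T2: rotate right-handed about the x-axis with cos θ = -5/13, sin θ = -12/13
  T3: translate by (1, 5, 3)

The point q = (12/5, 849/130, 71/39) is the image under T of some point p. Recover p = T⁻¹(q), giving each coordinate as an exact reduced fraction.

p = (7/3, 1/2, 0)

T1 = [3/5 0 -4/5 0; 0 1 0 0; 4/5 0 3/5 0; 0 0 0 1]
T2·T1 = [3/5 0 -4/5 0; 48/65 -5/13 36/65 0; -4/13 -12/13 -3/13 0; 0 0 0 1]
T3·…·T1 = [3/5 0 -4/5 1; 48/65 -5/13 36/65 5; -4/13 -12/13 -3/13 3; 0 0 0 1]
det M = 1; M⁻¹ = [3/5 48/65 -4/13 -219/65; 0 -5/13 -12/13 61/13; -4/5 36/65 -3/13 -83/65; 0 0 0 1]
M⁻¹ · (12/5, 849/130, 71/39)ᵀ = (7/3, 1/2, 0)ᵀ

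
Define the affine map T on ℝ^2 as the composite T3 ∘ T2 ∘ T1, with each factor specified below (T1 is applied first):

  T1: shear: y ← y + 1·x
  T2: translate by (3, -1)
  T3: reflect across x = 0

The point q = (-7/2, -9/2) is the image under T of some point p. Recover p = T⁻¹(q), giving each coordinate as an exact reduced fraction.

p = (1/2, -4)

T1 = [1 0 0; 1 1 0; 0 0 1]
T2·T1 = [1 0 3; 1 1 -1; 0 0 1]
T3·…·T1 = [-1 0 -3; 1 1 -1; 0 0 1]
det M = -1; M⁻¹ = [-1 0 -3; 1 1 4; 0 0 1]
M⁻¹ · (-7/2, -9/2)ᵀ = (1/2, -4)ᵀ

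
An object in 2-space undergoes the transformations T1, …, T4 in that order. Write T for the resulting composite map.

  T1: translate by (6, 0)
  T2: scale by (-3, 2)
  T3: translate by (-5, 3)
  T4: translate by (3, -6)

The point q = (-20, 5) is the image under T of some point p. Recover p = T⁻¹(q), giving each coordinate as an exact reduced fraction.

p = (0, 4)

T1 = [1 0 6; 0 1 0; 0 0 1]
T2·T1 = [-3 0 -18; 0 2 0; 0 0 1]
T3·…·T1 = [-3 0 -23; 0 2 3; 0 0 1]
T4·…·T1 = [-3 0 -20; 0 2 -3; 0 0 1]
det M = -6; M⁻¹ = [-1/3 0 -20/3; 0 1/2 3/2; 0 0 1]
M⁻¹ · (-20, 5)ᵀ = (0, 4)ᵀ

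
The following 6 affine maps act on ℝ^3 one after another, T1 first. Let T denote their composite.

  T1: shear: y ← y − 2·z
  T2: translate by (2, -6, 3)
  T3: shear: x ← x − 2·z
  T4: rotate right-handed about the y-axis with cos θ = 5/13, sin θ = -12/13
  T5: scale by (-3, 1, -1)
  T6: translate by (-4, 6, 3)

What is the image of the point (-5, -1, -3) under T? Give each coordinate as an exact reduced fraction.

T(p) = (-7/13, 5, 75/13)

T1 shear: y ← y − 2·z: (-5, -1, -3) → (-5, 5, -3)
T2 translate by (2, -6, 3): (-5, 5, -3) → (-3, -1, 0)
T3 shear: x ← x − 2·z: (-3, -1, 0) → (-3, -1, 0)
T4 rotate right-handed about the y-axis with cos θ = 5/13, sin θ = -12/13: (-3, -1, 0) → (-15/13, -1, -36/13)
T5 scale by (-3, 1, -1): (-15/13, -1, -36/13) → (45/13, -1, 36/13)
T6 translate by (-4, 6, 3): (45/13, -1, 36/13) → (-7/13, 5, 75/13)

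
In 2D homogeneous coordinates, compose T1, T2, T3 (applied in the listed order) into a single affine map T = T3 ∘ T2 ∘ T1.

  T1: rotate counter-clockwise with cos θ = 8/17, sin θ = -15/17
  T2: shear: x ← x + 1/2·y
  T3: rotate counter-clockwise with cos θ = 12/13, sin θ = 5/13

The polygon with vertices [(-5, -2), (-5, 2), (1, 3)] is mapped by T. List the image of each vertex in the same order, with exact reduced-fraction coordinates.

image vertices: (-781/221, 1011/442), (-29/221, 2539/442), (645/221, 791/442)

T1 rotate counter-clockwise with cos θ = 8/17, sin θ = -15/17: (-5, -2) → (-70/17, 59/17); (-5, 2) → (-10/17, 91/17); (1, 3) → (53/17, 9/17)
T2 shear: x ← x + 1/2·y: (-70/17, 59/17) → (-81/34, 59/17); (-10/17, 91/17) → (71/34, 91/17); (53/17, 9/17) → (115/34, 9/17)
T3 rotate counter-clockwise with cos θ = 12/13, sin θ = 5/13: (-81/34, 59/17) → (-781/221, 1011/442); (71/34, 91/17) → (-29/221, 2539/442); (115/34, 9/17) → (645/221, 791/442)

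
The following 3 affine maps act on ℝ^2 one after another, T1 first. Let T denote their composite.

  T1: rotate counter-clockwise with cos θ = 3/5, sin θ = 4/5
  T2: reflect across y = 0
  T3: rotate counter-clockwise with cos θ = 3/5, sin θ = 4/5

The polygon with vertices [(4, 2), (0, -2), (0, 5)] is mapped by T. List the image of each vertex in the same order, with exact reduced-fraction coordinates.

T1 rotate counter-clockwise with cos θ = 3/5, sin θ = 4/5: (4, 2) → (4/5, 22/5); (0, -2) → (8/5, -6/5); (0, 5) → (-4, 3)
T2 reflect across y = 0: (4/5, 22/5) → (4/5, -22/5); (8/5, -6/5) → (8/5, 6/5); (-4, 3) → (-4, -3)
T3 rotate counter-clockwise with cos θ = 3/5, sin θ = 4/5: (4/5, -22/5) → (4, -2); (8/5, 6/5) → (0, 2); (-4, -3) → (0, -5)

image vertices: (4, -2), (0, 2), (0, -5)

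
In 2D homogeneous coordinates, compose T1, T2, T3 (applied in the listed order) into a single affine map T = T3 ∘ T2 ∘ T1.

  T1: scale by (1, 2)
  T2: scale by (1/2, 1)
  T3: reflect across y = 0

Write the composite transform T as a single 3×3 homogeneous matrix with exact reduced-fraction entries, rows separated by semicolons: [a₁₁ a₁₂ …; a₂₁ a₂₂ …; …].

T = [1/2 0 0; 0 -2 0; 0 0 1]

T1 = [1 0 0; 0 2 0; 0 0 1]
T2·T1 = [1/2 0 0; 0 2 0; 0 0 1]
T3·…·T1 = [1/2 0 0; 0 -2 0; 0 0 1]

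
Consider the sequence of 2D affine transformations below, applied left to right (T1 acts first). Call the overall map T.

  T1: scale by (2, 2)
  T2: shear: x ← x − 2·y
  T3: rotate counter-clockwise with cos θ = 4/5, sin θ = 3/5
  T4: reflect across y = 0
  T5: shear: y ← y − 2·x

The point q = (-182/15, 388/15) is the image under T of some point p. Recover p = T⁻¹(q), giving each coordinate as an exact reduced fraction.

T1 = [2 0 0; 0 2 0; 0 0 1]
T2·T1 = [2 -4 0; 0 2 0; 0 0 1]
T3·…·T1 = [8/5 -22/5 0; 6/5 -4/5 0; 0 0 1]
T4·…·T1 = [8/5 -22/5 0; -6/5 4/5 0; 0 0 1]
T5·…·T1 = [8/5 -22/5 0; -22/5 48/5 0; 0 0 1]
det M = -4; M⁻¹ = [-12/5 -11/10 0; -11/10 -2/5 0; 0 0 1]
M⁻¹ · (-182/15, 388/15)ᵀ = (2/3, 3)ᵀ

p = (2/3, 3)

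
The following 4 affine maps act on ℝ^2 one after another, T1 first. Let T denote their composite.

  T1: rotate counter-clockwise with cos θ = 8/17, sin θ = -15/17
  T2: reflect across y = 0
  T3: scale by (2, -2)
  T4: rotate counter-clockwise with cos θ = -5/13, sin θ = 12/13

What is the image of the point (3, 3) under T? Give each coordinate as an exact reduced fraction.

T1 rotate counter-clockwise with cos θ = 8/17, sin θ = -15/17: (3, 3) → (69/17, -21/17)
T2 reflect across y = 0: (69/17, -21/17) → (69/17, 21/17)
T3 scale by (2, -2): (69/17, 21/17) → (138/17, -42/17)
T4 rotate counter-clockwise with cos θ = -5/13, sin θ = 12/13: (138/17, -42/17) → (-186/221, 1866/221)

T(p) = (-186/221, 1866/221)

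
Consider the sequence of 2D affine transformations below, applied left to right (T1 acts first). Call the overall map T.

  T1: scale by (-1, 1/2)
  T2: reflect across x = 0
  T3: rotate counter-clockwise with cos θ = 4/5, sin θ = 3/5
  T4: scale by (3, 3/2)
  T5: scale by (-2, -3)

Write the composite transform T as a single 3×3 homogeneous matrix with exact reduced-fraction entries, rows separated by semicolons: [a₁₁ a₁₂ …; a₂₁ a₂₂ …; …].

T1 = [-1 0 0; 0 1/2 0; 0 0 1]
T2·T1 = [1 0 0; 0 1/2 0; 0 0 1]
T3·…·T1 = [4/5 -3/10 0; 3/5 2/5 0; 0 0 1]
T4·…·T1 = [12/5 -9/10 0; 9/10 3/5 0; 0 0 1]
T5·…·T1 = [-24/5 9/5 0; -27/10 -9/5 0; 0 0 1]

T = [-24/5 9/5 0; -27/10 -9/5 0; 0 0 1]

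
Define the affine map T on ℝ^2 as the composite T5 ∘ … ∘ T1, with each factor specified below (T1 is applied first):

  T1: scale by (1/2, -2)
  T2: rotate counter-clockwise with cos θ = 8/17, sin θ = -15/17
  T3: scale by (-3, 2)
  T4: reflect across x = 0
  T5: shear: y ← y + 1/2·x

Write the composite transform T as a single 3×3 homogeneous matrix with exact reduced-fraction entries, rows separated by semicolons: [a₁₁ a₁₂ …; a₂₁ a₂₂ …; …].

T1 = [1/2 0 0; 0 -2 0; 0 0 1]
T2·T1 = [4/17 -30/17 0; -15/34 -16/17 0; 0 0 1]
T3·…·T1 = [-12/17 90/17 0; -15/17 -32/17 0; 0 0 1]
T4·…·T1 = [12/17 -90/17 0; -15/17 -32/17 0; 0 0 1]
T5·…·T1 = [12/17 -90/17 0; -9/17 -77/17 0; 0 0 1]

T = [12/17 -90/17 0; -9/17 -77/17 0; 0 0 1]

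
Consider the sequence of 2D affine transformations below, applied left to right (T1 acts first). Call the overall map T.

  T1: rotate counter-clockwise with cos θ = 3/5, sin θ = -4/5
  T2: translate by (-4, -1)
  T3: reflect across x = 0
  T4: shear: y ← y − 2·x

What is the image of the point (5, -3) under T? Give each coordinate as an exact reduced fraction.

T(p) = (17/5, -68/5)

T1 rotate counter-clockwise with cos θ = 3/5, sin θ = -4/5: (5, -3) → (3/5, -29/5)
T2 translate by (-4, -1): (3/5, -29/5) → (-17/5, -34/5)
T3 reflect across x = 0: (-17/5, -34/5) → (17/5, -34/5)
T4 shear: y ← y − 2·x: (17/5, -34/5) → (17/5, -68/5)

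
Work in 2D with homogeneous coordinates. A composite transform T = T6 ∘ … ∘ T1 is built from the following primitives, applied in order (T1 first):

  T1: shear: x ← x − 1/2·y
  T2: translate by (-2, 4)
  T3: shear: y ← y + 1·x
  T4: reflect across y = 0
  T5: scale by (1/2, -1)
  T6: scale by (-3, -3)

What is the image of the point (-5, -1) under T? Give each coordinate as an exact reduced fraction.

T(p) = (39/4, 21/2)

T1 shear: x ← x − 1/2·y: (-5, -1) → (-9/2, -1)
T2 translate by (-2, 4): (-9/2, -1) → (-13/2, 3)
T3 shear: y ← y + 1·x: (-13/2, 3) → (-13/2, -7/2)
T4 reflect across y = 0: (-13/2, -7/2) → (-13/2, 7/2)
T5 scale by (1/2, -1): (-13/2, 7/2) → (-13/4, -7/2)
T6 scale by (-3, -3): (-13/4, -7/2) → (39/4, 21/2)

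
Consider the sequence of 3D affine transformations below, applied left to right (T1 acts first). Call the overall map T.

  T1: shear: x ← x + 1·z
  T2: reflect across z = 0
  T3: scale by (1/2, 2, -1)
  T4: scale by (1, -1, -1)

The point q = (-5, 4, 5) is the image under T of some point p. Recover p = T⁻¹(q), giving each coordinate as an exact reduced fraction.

T1 = [1 0 1 0; 0 1 0 0; 0 0 1 0; 0 0 0 1]
T2·T1 = [1 0 1 0; 0 1 0 0; 0 0 -1 0; 0 0 0 1]
T3·…·T1 = [1/2 0 1/2 0; 0 2 0 0; 0 0 1 0; 0 0 0 1]
T4·…·T1 = [1/2 0 1/2 0; 0 -2 0 0; 0 0 -1 0; 0 0 0 1]
det M = 1; M⁻¹ = [2 0 1 0; 0 -1/2 0 0; 0 0 -1 0; 0 0 0 1]
M⁻¹ · (-5, 4, 5)ᵀ = (-5, -2, -5)ᵀ

p = (-5, -2, -5)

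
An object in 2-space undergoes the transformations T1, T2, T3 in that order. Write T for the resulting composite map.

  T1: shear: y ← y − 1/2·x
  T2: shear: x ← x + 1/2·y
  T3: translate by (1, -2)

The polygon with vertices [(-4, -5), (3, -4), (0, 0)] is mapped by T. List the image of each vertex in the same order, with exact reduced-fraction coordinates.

image vertices: (-9/2, -5), (5/4, -15/2), (1, -2)

T1 shear: y ← y − 1/2·x: (-4, -5) → (-4, -3); (3, -4) → (3, -11/2); (0, 0) → (0, 0)
T2 shear: x ← x + 1/2·y: (-4, -3) → (-11/2, -3); (3, -11/2) → (1/4, -11/2); (0, 0) → (0, 0)
T3 translate by (1, -2): (-11/2, -3) → (-9/2, -5); (1/4, -11/2) → (5/4, -15/2); (0, 0) → (1, -2)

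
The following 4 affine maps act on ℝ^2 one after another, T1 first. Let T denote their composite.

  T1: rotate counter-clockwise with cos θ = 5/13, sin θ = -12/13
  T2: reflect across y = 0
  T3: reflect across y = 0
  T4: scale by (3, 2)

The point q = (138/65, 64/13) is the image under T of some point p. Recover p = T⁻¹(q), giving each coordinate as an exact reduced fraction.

p = (-2, 8/5)

T1 = [5/13 12/13 0; -12/13 5/13 0; 0 0 1]
T2·T1 = [5/13 12/13 0; 12/13 -5/13 0; 0 0 1]
T3·…·T1 = [5/13 12/13 0; -12/13 5/13 0; 0 0 1]
T4·…·T1 = [15/13 36/13 0; -24/13 10/13 0; 0 0 1]
det M = 6; M⁻¹ = [5/39 -6/13 0; 4/13 5/26 0; 0 0 1]
M⁻¹ · (138/65, 64/13)ᵀ = (-2, 8/5)ᵀ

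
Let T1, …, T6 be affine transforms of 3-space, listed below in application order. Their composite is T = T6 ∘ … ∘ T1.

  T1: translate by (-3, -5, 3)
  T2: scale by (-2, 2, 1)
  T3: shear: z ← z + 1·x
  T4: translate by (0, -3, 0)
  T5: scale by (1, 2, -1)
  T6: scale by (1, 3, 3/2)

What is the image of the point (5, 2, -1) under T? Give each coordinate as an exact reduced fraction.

T(p) = (-4, -54, 3)

T1 translate by (-3, -5, 3): (5, 2, -1) → (2, -3, 2)
T2 scale by (-2, 2, 1): (2, -3, 2) → (-4, -6, 2)
T3 shear: z ← z + 1·x: (-4, -6, 2) → (-4, -6, -2)
T4 translate by (0, -3, 0): (-4, -6, -2) → (-4, -9, -2)
T5 scale by (1, 2, -1): (-4, -9, -2) → (-4, -18, 2)
T6 scale by (1, 3, 3/2): (-4, -18, 2) → (-4, -54, 3)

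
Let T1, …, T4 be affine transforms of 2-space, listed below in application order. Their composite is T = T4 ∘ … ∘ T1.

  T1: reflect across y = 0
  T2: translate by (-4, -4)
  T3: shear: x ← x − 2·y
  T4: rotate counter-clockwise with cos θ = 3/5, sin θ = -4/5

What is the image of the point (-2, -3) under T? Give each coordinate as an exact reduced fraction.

T1 reflect across y = 0: (-2, -3) → (-2, 3)
T2 translate by (-4, -4): (-2, 3) → (-6, -1)
T3 shear: x ← x − 2·y: (-6, -1) → (-4, -1)
T4 rotate counter-clockwise with cos θ = 3/5, sin θ = -4/5: (-4, -1) → (-16/5, 13/5)

T(p) = (-16/5, 13/5)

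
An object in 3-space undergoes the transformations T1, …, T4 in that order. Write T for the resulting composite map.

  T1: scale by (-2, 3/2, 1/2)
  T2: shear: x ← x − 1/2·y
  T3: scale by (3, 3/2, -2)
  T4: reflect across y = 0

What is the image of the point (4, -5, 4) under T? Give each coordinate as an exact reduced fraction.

T1 scale by (-2, 3/2, 1/2): (4, -5, 4) → (-8, -15/2, 2)
T2 shear: x ← x − 1/2·y: (-8, -15/2, 2) → (-17/4, -15/2, 2)
T3 scale by (3, 3/2, -2): (-17/4, -15/2, 2) → (-51/4, -45/4, -4)
T4 reflect across y = 0: (-51/4, -45/4, -4) → (-51/4, 45/4, -4)

T(p) = (-51/4, 45/4, -4)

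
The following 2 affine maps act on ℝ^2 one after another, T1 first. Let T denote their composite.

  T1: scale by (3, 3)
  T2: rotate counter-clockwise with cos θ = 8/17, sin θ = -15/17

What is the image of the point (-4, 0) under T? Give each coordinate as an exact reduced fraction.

T1 scale by (3, 3): (-4, 0) → (-12, 0)
T2 rotate counter-clockwise with cos θ = 8/17, sin θ = -15/17: (-12, 0) → (-96/17, 180/17)

T(p) = (-96/17, 180/17)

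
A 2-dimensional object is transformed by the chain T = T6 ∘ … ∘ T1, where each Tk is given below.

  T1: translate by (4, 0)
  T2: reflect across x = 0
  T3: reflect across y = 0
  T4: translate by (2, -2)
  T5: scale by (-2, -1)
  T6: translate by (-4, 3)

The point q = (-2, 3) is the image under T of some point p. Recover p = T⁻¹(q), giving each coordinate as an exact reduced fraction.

p = (-1, -2)

T1 = [1 0 4; 0 1 0; 0 0 1]
T2·T1 = [-1 0 -4; 0 1 0; 0 0 1]
T3·…·T1 = [-1 0 -4; 0 -1 0; 0 0 1]
T4·…·T1 = [-1 0 -2; 0 -1 -2; 0 0 1]
T5·…·T1 = [2 0 4; 0 1 2; 0 0 1]
T6·…·T1 = [2 0 0; 0 1 5; 0 0 1]
det M = 2; M⁻¹ = [1/2 0 0; 0 1 -5; 0 0 1]
M⁻¹ · (-2, 3)ᵀ = (-1, -2)ᵀ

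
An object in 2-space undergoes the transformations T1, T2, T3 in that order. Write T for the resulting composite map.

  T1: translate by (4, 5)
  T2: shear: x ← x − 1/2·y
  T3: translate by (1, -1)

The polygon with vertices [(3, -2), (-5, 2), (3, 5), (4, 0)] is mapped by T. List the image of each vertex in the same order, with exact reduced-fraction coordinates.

image vertices: (13/2, 2), (-7/2, 6), (3, 9), (13/2, 4)

T1 translate by (4, 5): (3, -2) → (7, 3); (-5, 2) → (-1, 7); (3, 5) → (7, 10); (4, 0) → (8, 5)
T2 shear: x ← x − 1/2·y: (7, 3) → (11/2, 3); (-1, 7) → (-9/2, 7); (7, 10) → (2, 10); (8, 5) → (11/2, 5)
T3 translate by (1, -1): (11/2, 3) → (13/2, 2); (-9/2, 7) → (-7/2, 6); (2, 10) → (3, 9); (11/2, 5) → (13/2, 4)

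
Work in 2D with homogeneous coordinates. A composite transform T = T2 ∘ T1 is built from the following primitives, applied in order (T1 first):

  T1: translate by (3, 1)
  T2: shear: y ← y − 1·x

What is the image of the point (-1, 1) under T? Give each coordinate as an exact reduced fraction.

T(p) = (2, 0)

T1 translate by (3, 1): (-1, 1) → (2, 2)
T2 shear: y ← y − 1·x: (2, 2) → (2, 0)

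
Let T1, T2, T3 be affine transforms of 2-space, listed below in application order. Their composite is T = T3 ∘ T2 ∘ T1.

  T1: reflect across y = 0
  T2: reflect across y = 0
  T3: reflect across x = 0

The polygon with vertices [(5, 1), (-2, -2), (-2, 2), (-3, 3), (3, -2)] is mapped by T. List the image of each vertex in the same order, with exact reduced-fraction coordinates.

image vertices: (-5, 1), (2, -2), (2, 2), (3, 3), (-3, -2)

T1 reflect across y = 0: (5, 1) → (5, -1); (-2, -2) → (-2, 2); (-2, 2) → (-2, -2); (-3, 3) → (-3, -3); (3, -2) → (3, 2)
T2 reflect across y = 0: (5, -1) → (5, 1); (-2, 2) → (-2, -2); (-2, -2) → (-2, 2); (-3, -3) → (-3, 3); (3, 2) → (3, -2)
T3 reflect across x = 0: (5, 1) → (-5, 1); (-2, -2) → (2, -2); (-2, 2) → (2, 2); (-3, 3) → (3, 3); (3, -2) → (-3, -2)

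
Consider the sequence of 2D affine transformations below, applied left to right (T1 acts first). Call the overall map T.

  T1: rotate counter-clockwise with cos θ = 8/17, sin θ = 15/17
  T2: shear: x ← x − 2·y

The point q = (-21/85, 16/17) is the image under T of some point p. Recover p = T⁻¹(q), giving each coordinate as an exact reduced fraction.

T1 = [8/17 -15/17 0; 15/17 8/17 0; 0 0 1]
T2·T1 = [-22/17 -31/17 0; 15/17 8/17 0; 0 0 1]
det M = 1; M⁻¹ = [8/17 31/17 0; -15/17 -22/17 0; 0 0 1]
M⁻¹ · (-21/85, 16/17)ᵀ = (8/5, -1)ᵀ

p = (8/5, -1)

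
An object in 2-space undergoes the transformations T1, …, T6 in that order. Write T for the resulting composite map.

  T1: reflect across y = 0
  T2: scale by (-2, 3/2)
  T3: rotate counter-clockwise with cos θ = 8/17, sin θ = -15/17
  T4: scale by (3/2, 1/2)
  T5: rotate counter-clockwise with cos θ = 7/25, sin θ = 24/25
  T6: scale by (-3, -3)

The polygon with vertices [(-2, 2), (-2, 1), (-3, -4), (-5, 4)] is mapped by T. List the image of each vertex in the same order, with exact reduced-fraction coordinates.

T1 reflect across y = 0: (-2, 2) → (-2, -2); (-2, 1) → (-2, -1); (-3, -4) → (-3, 4); (-5, 4) → (-5, -4)
T2 scale by (-2, 3/2): (-2, -2) → (4, -3); (-2, -1) → (4, -3/2); (-3, 4) → (6, 6); (-5, -4) → (10, -6)
T3 rotate counter-clockwise with cos θ = 8/17, sin θ = -15/17: (4, -3) → (-13/17, -84/17); (4, -3/2) → (19/34, -72/17); (6, 6) → (138/17, -42/17); (10, -6) → (-10/17, -198/17)
T4 scale by (3/2, 1/2): (-13/17, -84/17) → (-39/34, -42/17); (19/34, -72/17) → (57/68, -36/17); (138/17, -42/17) → (207/17, -21/17); (-10/17, -198/17) → (-15/17, -99/17)
T5 rotate counter-clockwise with cos θ = 7/25, sin θ = 24/25: (-39/34, -42/17) → (1743/850, -762/425); (57/68, -36/17) → (771/340, 18/85); (207/17, -21/17) → (1953/425, 4821/425); (-15/17, -99/17) → (2271/425, -1053/425)
T6 scale by (-3, -3): (1743/850, -762/425) → (-5229/850, 2286/425); (771/340, 18/85) → (-2313/340, -54/85); (1953/425, 4821/425) → (-5859/425, -14463/425); (2271/425, -1053/425) → (-6813/425, 3159/425)

image vertices: (-5229/850, 2286/425), (-2313/340, -54/85), (-5859/425, -14463/425), (-6813/425, 3159/425)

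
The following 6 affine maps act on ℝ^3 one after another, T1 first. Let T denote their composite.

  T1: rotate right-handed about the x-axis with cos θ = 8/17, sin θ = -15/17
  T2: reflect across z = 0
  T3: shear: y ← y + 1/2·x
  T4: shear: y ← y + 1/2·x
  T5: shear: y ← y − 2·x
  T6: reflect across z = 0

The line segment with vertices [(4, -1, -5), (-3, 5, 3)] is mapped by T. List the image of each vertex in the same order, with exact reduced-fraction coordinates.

image vertices: (4, -151/17, -25/17), (-3, 8, -3)

T1 rotate right-handed about the x-axis with cos θ = 8/17, sin θ = -15/17: (4, -1, -5) → (4, -83/17, -25/17); (-3, 5, 3) → (-3, 5, -3)
T2 reflect across z = 0: (4, -83/17, -25/17) → (4, -83/17, 25/17); (-3, 5, -3) → (-3, 5, 3)
T3 shear: y ← y + 1/2·x: (4, -83/17, 25/17) → (4, -49/17, 25/17); (-3, 5, 3) → (-3, 7/2, 3)
T4 shear: y ← y + 1/2·x: (4, -49/17, 25/17) → (4, -15/17, 25/17); (-3, 7/2, 3) → (-3, 2, 3)
T5 shear: y ← y − 2·x: (4, -15/17, 25/17) → (4, -151/17, 25/17); (-3, 2, 3) → (-3, 8, 3)
T6 reflect across z = 0: (4, -151/17, 25/17) → (4, -151/17, -25/17); (-3, 8, 3) → (-3, 8, -3)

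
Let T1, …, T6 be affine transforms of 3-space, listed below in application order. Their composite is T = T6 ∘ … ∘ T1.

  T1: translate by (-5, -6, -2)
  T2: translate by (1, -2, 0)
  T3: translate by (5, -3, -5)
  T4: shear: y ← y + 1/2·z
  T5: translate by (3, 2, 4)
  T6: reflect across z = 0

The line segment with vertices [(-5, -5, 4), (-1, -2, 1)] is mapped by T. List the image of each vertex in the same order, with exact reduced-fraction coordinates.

T1 translate by (-5, -6, -2): (-5, -5, 4) → (-10, -11, 2); (-1, -2, 1) → (-6, -8, -1)
T2 translate by (1, -2, 0): (-10, -11, 2) → (-9, -13, 2); (-6, -8, -1) → (-5, -10, -1)
T3 translate by (5, -3, -5): (-9, -13, 2) → (-4, -16, -3); (-5, -10, -1) → (0, -13, -6)
T4 shear: y ← y + 1/2·z: (-4, -16, -3) → (-4, -35/2, -3); (0, -13, -6) → (0, -16, -6)
T5 translate by (3, 2, 4): (-4, -35/2, -3) → (-1, -31/2, 1); (0, -16, -6) → (3, -14, -2)
T6 reflect across z = 0: (-1, -31/2, 1) → (-1, -31/2, -1); (3, -14, -2) → (3, -14, 2)

image vertices: (-1, -31/2, -1), (3, -14, 2)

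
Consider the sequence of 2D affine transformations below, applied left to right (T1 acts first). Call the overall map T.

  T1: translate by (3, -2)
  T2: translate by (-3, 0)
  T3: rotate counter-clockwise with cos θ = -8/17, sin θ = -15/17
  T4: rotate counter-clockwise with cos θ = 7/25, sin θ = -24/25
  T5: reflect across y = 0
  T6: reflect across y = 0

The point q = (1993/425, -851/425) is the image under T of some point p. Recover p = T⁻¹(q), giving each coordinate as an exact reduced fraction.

p = (-5, 3)

T1 = [1 0 3; 0 1 -2; 0 0 1]
T2·T1 = [1 0 0; 0 1 -2; 0 0 1]
T3·…·T1 = [-8/17 15/17 -30/17; -15/17 -8/17 16/17; 0 0 1]
T4·…·T1 = [-416/425 -87/425 174/425; 87/425 -416/425 832/425; 0 0 1]
T5·…·T1 = [-416/425 -87/425 174/425; -87/425 416/425 -832/425; 0 0 1]
T6·…·T1 = [-416/425 -87/425 174/425; 87/425 -416/425 832/425; 0 0 1]
det M = 1; M⁻¹ = [-416/425 87/425 0; -87/425 -416/425 2; 0 0 1]
M⁻¹ · (1993/425, -851/425)ᵀ = (-5, 3)ᵀ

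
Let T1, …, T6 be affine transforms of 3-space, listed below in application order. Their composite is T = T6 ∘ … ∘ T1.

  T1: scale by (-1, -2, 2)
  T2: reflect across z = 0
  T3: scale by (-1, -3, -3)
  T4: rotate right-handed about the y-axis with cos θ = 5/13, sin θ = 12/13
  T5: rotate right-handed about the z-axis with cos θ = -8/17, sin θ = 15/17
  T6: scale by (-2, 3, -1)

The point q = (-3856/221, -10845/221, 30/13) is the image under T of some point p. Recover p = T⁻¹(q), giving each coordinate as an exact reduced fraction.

T1 = [-1 0 0 0; 0 -2 0 0; 0 0 2 0; 0 0 0 1]
T2·T1 = [-1 0 0 0; 0 -2 0 0; 0 0 -2 0; 0 0 0 1]
T3·…·T1 = [1 0 0 0; 0 6 0 0; 0 0 6 0; 0 0 0 1]
T4·…·T1 = [5/13 0 72/13 0; 0 6 0 0; -12/13 0 30/13 0; 0 0 0 1]
T5·…·T1 = [-40/221 -90/17 -576/221 0; 75/221 -48/17 1080/221 0; -12/13 0 30/13 0; 0 0 0 1]
T6·…·T1 = [80/221 180/17 1152/221 0; 225/221 -144/17 3240/221 0; 12/13 0 -30/13 0; 0 0 0 1]
det M = 216; M⁻¹ = [20/221 25/221 12/13 0; 5/68 -4/153 0 0; 8/221 10/221 -5/78 0; 0 0 0 1]
M⁻¹ · (-3856/221, -10845/221, 30/13)ᵀ = (-5, 0, -3)ᵀ

p = (-5, 0, -3)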